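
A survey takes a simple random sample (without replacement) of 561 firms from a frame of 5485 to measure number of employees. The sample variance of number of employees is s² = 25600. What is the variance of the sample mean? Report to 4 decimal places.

40.9655

Under SRS without replacement, Var(ȳ) = (1 − f)·s²/n with f = n/N = 561/5485 = 0.10227894.
Var(ȳ) = (1 − 0.10227894)·25600/561 = 0.89772106·45.632799 = 40.965524.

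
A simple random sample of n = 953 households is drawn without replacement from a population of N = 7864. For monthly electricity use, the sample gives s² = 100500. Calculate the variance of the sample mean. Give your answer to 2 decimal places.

Under SRS without replacement, Var(ȳ) = (1 − f)·s²/n with f = n/N = 953/7864 = 0.12118515.
Var(ȳ) = (1 − 0.12118515)·100500/953 = 0.87881485·105.45645 = 92.676697.

92.68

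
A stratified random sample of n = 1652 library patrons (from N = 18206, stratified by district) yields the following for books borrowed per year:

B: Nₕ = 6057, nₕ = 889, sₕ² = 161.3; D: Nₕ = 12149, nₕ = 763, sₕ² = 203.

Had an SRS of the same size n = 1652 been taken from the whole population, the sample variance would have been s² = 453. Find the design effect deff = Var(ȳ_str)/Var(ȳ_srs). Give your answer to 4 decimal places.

0.5140

Var(ȳ_str) = Σ Wₕ²(1−fₕ)sₕ²/nₕ with Wₕ = Nₕ/18206:
  B: (6057/18206)²·(1−889/6057)·161.3/889 = 0.01713498
  D: (12149/18206)²·(1−763/12149)·203/763 = 0.11103353
  → Var(ȳ_str) = 0.12816851.
Var(ȳ_srs) = (1 − 1652/18206)·453/1652 = 0.24933117.
deff = 0.12816851 / 0.24933117 = 0.5140.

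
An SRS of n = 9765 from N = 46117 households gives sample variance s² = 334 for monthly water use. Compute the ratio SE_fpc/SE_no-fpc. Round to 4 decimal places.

0.8878

f = n/N = 9765/46117 = 0.21174404.
SE_no-fpc = √(s²/n) = 0.18494266; SE_fpc = √((1−f)s²/n) = 0.16419909.
Ratio = √(1−f) = 0.88783780.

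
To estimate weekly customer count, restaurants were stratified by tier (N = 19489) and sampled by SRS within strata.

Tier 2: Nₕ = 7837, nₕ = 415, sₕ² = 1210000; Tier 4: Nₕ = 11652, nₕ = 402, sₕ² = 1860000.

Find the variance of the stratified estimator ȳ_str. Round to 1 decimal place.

2043.3

Var(ȳ_str) = Σₕ Wₕ²(1 − fₕ)sₕ²/nₕ with Wₕ = Nₕ/N, N = 19489.
Tier 2: Wₕ = 0.40212428; term = 0.40212428²·(1 − 0.05295394)·1210000/415 = 446.50771.
Tier 4: Wₕ = 0.59787572; term = 0.59787572²·(1 − 0.03450051)·1860000/402 = 1596.8377.
Sum = 2043.3454.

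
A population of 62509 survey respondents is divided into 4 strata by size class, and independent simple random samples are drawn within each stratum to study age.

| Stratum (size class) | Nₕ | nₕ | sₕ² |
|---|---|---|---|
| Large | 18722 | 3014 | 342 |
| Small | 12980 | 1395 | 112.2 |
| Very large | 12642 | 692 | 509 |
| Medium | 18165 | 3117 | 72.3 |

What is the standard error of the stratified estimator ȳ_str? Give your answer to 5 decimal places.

Var(ȳ_str) = Σₕ Wₕ²(1 − fₕ)sₕ²/nₕ with Wₕ = Nₕ/N, N = 62509.
Large: Wₕ = 0.29950887; term = 0.29950887²·(1 − 0.16098707)·342/3014 = 0.008540256.
Small: Wₕ = 0.20765010; term = 0.20765010²·(1 − 0.10747304)·112.2/1395 = 0.0030953109.
Very large: Wₕ = 0.20224288; term = 0.20224288²·(1 − 0.05473817)·509/692 = 0.028438735.
Medium: Wₕ = 0.29059815; term = 0.29059815²·(1 − 0.17159372)·72.3/3117 = 0.0016226714.
Sum = 0.041696973.
SE = √(0.041696973) = 0.20420.

0.20420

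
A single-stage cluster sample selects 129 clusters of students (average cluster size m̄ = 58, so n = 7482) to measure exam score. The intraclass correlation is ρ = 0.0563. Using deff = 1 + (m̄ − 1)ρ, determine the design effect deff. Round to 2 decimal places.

4.21

deff = 1 + (58 − 1)·0.0563 = 1 + 3.2091 = 4.2091.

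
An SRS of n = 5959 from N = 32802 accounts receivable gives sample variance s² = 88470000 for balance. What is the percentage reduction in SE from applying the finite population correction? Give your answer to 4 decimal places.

f = n/N = 5959/32802 = 0.18166575.
SE_no-fpc = √(s²/n) = 121.84601; SE_fpc = √((1−f)s²/n) = 110.22413.
Ratio = √(1−f) = 0.90461829. Reduction = 100·(1 − 0.90461829) = 9.5382%.

9.5382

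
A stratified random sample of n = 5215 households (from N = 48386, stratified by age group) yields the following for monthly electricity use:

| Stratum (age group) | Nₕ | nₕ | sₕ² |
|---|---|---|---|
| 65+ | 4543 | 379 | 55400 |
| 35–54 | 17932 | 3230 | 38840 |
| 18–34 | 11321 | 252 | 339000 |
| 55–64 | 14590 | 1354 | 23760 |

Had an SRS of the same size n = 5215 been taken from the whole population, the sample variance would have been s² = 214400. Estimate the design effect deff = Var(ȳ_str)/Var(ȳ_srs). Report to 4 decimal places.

2.0715

Var(ȳ_str) = Σ Wₕ²(1−fₕ)sₕ²/nₕ with Wₕ = Nₕ/48386:
  65+: (4543/48386)²·(1−379/4543)·55400/379 = 1.1810943
  35–54: (17932/48386)²·(1−3230/17932)·38840/3230 = 1.354074
  18–34: (11321/48386)²·(1−252/11321)·339000/252 = 72.003382
  55–64: (14590/48386)²·(1−1354/14590)·23760/1354 = 1.4474394
  → Var(ȳ_str) = 75.98599.
Var(ȳ_srs) = (1 − 5215/48386)·214400/5215 = 36.681143.
deff = 75.98599 / 36.681143 = 2.0715.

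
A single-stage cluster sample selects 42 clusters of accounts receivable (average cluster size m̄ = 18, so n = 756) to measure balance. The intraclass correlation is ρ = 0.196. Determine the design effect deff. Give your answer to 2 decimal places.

deff = 1 + (18 − 1)·0.196 = 1 + 3.332 = 4.332.

4.33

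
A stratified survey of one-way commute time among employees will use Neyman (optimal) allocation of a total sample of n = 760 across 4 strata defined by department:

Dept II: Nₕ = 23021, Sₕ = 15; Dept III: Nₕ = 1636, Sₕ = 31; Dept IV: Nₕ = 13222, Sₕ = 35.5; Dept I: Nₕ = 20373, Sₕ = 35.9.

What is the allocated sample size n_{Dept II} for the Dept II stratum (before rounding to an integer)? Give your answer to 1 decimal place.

Neyman allocation: nₕ = n·NₕSₕ / Σⱼ NⱼSⱼ.
Σ NⱼSⱼ = 23021·15 + 1636·31 + 13222·35.5 + 20373·35.9 = 1.5968027 × 10^6.
n_{Dept II} = 760·23021·15 / (1.5968027 × 10^6) = 164.4.

164.4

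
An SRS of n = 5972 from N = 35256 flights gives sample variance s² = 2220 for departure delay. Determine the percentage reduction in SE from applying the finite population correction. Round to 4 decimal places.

8.8622

f = n/N = 5972/35256 = 0.16938961.
SE_no-fpc = √(s²/n) = 0.60970055; SE_fpc = √((1−f)s²/n) = 0.55566785.
Ratio = √(1−f) = 0.91137829. Reduction = 100·(1 − 0.91137829) = 8.8622%.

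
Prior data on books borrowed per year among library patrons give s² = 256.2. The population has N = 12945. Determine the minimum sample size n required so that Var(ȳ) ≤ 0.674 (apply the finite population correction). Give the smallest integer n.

Without fpc, n₀ = s²/D = 256.2/0.674 = 380.1187.
With fpc, (1 − n/N)·s²/n ≤ D requires n ≥ n₀/(1 + n₀/N) = 380.1187/(1 + 380.1187/12945) = 369.2753.
Rounding up, n = 370.

370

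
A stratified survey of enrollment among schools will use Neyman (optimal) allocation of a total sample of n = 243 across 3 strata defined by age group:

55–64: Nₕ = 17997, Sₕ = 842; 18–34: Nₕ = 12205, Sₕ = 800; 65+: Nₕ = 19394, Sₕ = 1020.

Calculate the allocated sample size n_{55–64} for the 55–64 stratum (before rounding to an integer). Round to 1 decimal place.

Neyman allocation: nₕ = n·NₕSₕ / Σⱼ NⱼSⱼ.
Σ NⱼSⱼ = 17997·842 + 12205·800 + 19394·1020 = 4.4699354 × 10^7.
n_{55–64} = 243·17997·842 / (4.4699354 × 10^7) = 82.4.

82.4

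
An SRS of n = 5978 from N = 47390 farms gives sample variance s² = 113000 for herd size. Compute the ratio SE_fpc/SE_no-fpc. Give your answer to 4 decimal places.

0.9348

f = n/N = 5978/47390 = 0.12614476.
SE_no-fpc = √(s²/n) = 4.347717; SE_fpc = √((1−f)s²/n) = 4.0642556.
Ratio = √(1−f) = 0.93480225.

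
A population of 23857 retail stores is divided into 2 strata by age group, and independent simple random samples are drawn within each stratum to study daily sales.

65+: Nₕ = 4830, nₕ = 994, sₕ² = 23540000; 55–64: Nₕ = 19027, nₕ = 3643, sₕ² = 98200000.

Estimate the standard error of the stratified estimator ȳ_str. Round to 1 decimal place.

121.0

Var(ȳ_str) = Σₕ Wₕ²(1 − fₕ)sₕ²/nₕ with Wₕ = Nₕ/N, N = 23857.
65+: Wₕ = 0.20245630; term = 0.20245630²·(1 − 0.20579710)·23540000/994 = 770.92857.
55–64: Wₕ = 0.79754370; term = 0.79754370²·(1 − 0.19146476)·98200000/3643 = 13863.096.
Sum = 14634.025.
SE = √(14634.025) = 121.0.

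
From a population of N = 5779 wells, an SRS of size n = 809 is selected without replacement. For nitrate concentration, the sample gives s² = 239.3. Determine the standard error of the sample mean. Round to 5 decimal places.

Under SRS without replacement, Var(ȳ) = (1 − f)·s²/n with f = n/N = 809/5779 = 0.13998962.
Var(ȳ) = (1 − 0.13998962)·239.3/809 = 0.86001038·0.29579728 = 0.25438873.
SE(ȳ) = √(0.25438873) = 0.50437.

0.50437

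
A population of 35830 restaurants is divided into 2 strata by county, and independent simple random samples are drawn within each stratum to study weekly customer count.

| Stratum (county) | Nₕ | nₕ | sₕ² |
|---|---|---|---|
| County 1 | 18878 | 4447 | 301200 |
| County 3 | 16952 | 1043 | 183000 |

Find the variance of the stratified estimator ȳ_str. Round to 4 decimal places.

51.2314

Var(ȳ_str) = Σₕ Wₕ²(1 − fₕ)sₕ²/nₕ with Wₕ = Nₕ/N, N = 35830.
County 1: Wₕ = 0.52687692; term = 0.52687692²·(1 − 0.23556521)·301200/4447 = 14.372974.
County 3: Wₕ = 0.47312308; term = 0.47312308²·(1 − 0.06152666)·183000/1043 = 36.858443.
Sum = 51.231417.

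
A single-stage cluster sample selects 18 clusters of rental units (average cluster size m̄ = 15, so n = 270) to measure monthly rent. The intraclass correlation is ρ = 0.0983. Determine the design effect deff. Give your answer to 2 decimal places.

deff = 1 + (15 − 1)·0.0983 = 1 + 1.3762 = 2.3762.

2.38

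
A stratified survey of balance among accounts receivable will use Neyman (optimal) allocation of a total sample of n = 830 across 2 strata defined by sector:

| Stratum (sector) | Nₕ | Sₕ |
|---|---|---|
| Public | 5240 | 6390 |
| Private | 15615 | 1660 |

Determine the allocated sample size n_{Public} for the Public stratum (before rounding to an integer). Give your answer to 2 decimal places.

467.83

Neyman allocation: nₕ = n·NₕSₕ / Σⱼ NⱼSⱼ.
Σ NⱼSⱼ = 5240·6390 + 15615·1660 = 5.94045 × 10^7.
n_{Public} = 830·5240·6390 / (5.94045 × 10^7) = 467.83.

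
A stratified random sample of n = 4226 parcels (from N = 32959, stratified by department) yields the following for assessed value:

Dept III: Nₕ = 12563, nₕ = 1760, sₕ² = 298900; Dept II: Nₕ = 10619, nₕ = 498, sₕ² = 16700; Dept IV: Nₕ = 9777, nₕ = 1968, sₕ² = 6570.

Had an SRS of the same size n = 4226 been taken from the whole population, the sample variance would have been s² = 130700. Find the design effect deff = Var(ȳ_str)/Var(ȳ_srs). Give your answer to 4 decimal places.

Var(ȳ_str) = Σ Wₕ²(1−fₕ)sₕ²/nₕ with Wₕ = Nₕ/32959:
  Dept III: (12563/32959)²·(1−1760/12563)·298900/1760 = 21.217926
  Dept II: (10619/32959)²·(1−498/10619)·16700/498 = 3.3177688
  Dept IV: (9777/32959)²·(1−1968/9777)·6570/1968 = 0.23463525
  → Var(ȳ_str) = 24.77033.
Var(ȳ_srs) = (1 − 4226/32959)·130700/4226 = 26.962058.
deff = 24.77033 / 26.962058 = 0.9187.

0.9187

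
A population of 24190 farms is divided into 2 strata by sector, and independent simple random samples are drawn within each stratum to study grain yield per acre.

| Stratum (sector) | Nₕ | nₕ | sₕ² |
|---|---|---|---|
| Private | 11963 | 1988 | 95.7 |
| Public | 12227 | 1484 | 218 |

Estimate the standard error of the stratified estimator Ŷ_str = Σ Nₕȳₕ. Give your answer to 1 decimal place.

5004.0

Var(Ŷ_str) = Σₕ Nₕ²(1 − fₕ)sₕ²/nₕ.
Private: 11963²·(1 − 1988/11963)·95.7/1988 = 5.7444515 × 10^6.
Public: 12227²·(1 − 1484/12227)·218/1484 = 1.9296035 × 10^7.
Sum = 2.5040487 × 10^7.
SE = √(2.5040487 × 10^7) = 5004.0.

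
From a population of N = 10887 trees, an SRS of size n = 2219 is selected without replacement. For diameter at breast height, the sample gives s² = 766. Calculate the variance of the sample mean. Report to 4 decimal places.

Under SRS without replacement, Var(ȳ) = (1 − f)·s²/n with f = n/N = 2219/10887 = 0.20382107.
Var(ȳ) = (1 − 0.20382107)·766/2219 = 0.79617893·0.34520054 = 0.2748414.

0.2748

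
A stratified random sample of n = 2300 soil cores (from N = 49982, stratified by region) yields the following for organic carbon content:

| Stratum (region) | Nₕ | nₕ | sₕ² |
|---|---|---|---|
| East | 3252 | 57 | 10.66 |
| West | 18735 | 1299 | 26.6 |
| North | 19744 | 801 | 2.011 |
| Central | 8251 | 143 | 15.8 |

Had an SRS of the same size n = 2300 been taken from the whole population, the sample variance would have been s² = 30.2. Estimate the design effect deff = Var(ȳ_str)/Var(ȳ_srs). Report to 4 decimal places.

Var(ȳ_str) = Σ Wₕ²(1−fₕ)sₕ²/nₕ with Wₕ = Nₕ/49982:
  East: (3252/49982)²·(1−57/3252)·10.66/57 = 7.7781531 × 10^-4
  West: (18735/49982)²·(1−1299/18735)·26.6/1299 = 0.0026776005
  North: (19744/49982)²·(1−801/19744)·2.011/801 = 3.7586873 × 10^-4
  Central: (8251/49982)²·(1−143/8251)·15.8/143 = 0.0029587898
  → Var(ȳ_str) = 0.0067900743.
Var(ȳ_srs) = (1 − 2300/49982)·30.2/2300 = 0.012526217.
deff = 0.0067900743 / 0.012526217 = 0.5421.

0.5421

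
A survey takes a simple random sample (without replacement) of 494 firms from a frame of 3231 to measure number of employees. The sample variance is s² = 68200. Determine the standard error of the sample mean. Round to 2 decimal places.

10.81

Under SRS without replacement, Var(ȳ) = (1 − f)·s²/n with f = n/N = 494/3231 = 0.15289384.
Var(ȳ) = (1 − 0.15289384)·68200/494 = 0.84710616·138.05668 = 116.94866.
SE(ȳ) = √(116.94866) = 10.81.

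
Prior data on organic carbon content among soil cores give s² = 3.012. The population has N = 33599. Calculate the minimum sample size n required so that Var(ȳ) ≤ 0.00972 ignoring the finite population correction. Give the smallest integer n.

310

Without fpc, n₀ = s²/D = 3.012/0.00972 = 309.8765.
Rounding up, n = 310.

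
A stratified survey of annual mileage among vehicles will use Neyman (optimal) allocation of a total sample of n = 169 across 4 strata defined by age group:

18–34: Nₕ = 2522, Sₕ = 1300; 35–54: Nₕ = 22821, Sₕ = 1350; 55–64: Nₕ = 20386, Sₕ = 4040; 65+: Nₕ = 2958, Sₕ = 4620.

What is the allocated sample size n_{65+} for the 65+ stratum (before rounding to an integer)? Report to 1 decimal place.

17.8

Neyman allocation: nₕ = n·NₕSₕ / Σⱼ NⱼSⱼ.
Σ NⱼSⱼ = 2522·1300 + 22821·1350 + 20386·4040 + 2958·4620 = 1.3011235 × 10^8.
n_{65+} = 169·2958·4620 / (1.3011235 × 10^8) = 17.8.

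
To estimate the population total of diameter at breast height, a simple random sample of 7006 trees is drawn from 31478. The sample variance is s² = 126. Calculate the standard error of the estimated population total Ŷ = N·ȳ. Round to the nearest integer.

Var(Ŷ) = N²·Var(ȳ) = N²·(1 − n/N)·s²/n.
f = 7006/31478 = 0.22256814; Var(ȳ) = 0.77743186·126/7006 = 0.013981789.
Var(Ŷ) = 31478² · 0.013981789 = 1.3854058 × 10^7.
SE(Ŷ) = √(1.3854058 × 10^7) = 3722.

3722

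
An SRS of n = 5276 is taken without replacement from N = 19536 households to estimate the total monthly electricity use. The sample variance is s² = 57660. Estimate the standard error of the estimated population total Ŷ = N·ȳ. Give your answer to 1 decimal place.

55177.6

Var(Ŷ) = N²·Var(ȳ) = N²·(1 − n/N)·s²/n.
f = 5276/19536 = 0.27006552; Var(ȳ) = 0.72993448·57660/5276 = 7.9772597.
Var(Ŷ) = 19536² · 7.9772597 = 3.0445634 × 10^9.
SE(Ŷ) = √(3.0445634 × 10^9) = 55177.6.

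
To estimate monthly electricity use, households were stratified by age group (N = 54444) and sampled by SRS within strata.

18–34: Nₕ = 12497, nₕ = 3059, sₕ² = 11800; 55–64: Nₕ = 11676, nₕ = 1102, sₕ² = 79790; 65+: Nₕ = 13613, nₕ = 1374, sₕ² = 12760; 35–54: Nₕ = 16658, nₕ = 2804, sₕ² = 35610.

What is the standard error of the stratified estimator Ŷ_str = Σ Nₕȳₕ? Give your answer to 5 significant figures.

Var(Ŷ_str) = Σₕ Nₕ²(1 − fₕ)sₕ²/nₕ.
18–34: 12497²·(1 − 3059/12497)·11800/3059 = 4.5497577 × 10^8.
55–64: 11676²·(1 − 1102/11676)·79790/1102 = 8.9392331 × 10^9.
65+: 13613²·(1 − 1374/13613)·12760/1374 = 1.5472615 × 10^9.
35–54: 16658²·(1 − 2804/16658)·35610/2804 = 2.9308393 × 10^9.
Sum = 1.387231 × 10^10.
SE = √(1.387231 × 10^10) = 117780.

117780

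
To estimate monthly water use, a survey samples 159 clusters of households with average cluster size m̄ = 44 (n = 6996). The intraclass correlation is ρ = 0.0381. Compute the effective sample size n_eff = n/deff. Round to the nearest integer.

2652

deff = 1 + (44 − 1)·0.0381 = 1 + 1.6383 = 2.6383.
n_eff = 6996 / 2.6383 = 2652.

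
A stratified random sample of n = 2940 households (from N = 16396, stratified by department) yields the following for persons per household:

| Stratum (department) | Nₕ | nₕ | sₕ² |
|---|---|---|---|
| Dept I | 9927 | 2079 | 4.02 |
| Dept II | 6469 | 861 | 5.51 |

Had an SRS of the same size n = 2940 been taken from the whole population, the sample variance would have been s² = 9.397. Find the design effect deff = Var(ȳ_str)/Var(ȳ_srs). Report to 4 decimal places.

Var(ȳ_str) = Σ Wₕ²(1−fₕ)sₕ²/nₕ with Wₕ = Nₕ/16396:
  Dept I: (9927/16396)²·(1−2079/9927)·4.02/2079 = 5.6036727 × 10^-4
  Dept II: (6469/16396)²·(1−861/6469)·5.51/861 = 8.6361024 × 10^-4
  → Var(ȳ_str) = 0.0014239775.
Var(ȳ_srs) = (1 − 2940/16396)·9.397/2940 = 0.0026231309.
deff = 0.0014239775 / 0.0026231309 = 0.5429.

0.5429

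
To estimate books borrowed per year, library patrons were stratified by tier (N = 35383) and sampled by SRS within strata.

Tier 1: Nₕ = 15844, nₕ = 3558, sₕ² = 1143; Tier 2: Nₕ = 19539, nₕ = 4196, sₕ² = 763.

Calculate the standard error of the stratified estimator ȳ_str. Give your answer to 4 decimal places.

0.3058

Var(ȳ_str) = Σₕ Wₕ²(1 − fₕ)sₕ²/nₕ with Wₕ = Nₕ/N, N = 35383.
Tier 1: Wₕ = 0.44778566; term = 0.44778566²·(1 − 0.22456450)·1143/3558 = 0.049948946.
Tier 2: Wₕ = 0.55221434; term = 0.55221434²·(1 − 0.21474999)·763/4196 = 0.043542401.
Sum = 0.093491347.
SE = √(0.093491347) = 0.3058.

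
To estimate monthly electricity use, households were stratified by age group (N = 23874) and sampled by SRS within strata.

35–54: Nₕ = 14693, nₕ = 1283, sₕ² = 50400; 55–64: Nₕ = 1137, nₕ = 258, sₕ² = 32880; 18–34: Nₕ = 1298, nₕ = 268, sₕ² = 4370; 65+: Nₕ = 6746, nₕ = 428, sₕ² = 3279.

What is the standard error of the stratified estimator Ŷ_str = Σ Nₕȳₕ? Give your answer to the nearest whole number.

Var(Ŷ_str) = Σₕ Nₕ²(1 − fₕ)sₕ²/nₕ.
35–54: 14693²·(1 − 1283/14693)·50400/1283 = 7.7400388 × 10^9.
55–64: 1137²·(1 − 258/1137)·32880/258 = 1.2736833 × 10^8.
18–34: 1298²·(1 − 268/1298)·4370/268 = 2.1800104 × 10^7.
65+: 6746²·(1 − 428/6746)·3279/428 = 3.2653039 × 10^8.
Sum = 8.2157376 × 10^9.
SE = √(8.2157376 × 10^9) = 90641.

90641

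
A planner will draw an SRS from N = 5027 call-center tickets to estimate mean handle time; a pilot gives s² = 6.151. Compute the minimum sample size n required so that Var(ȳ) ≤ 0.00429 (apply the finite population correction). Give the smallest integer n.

1116

Without fpc, n₀ = s²/D = 6.151/0.00429 = 1433.7995.
With fpc, (1 − n/N)·s²/n ≤ D requires n ≥ n₀/(1 + n₀/N) = 1433.7995/(1 + 1433.7995/5027) = 1115.6065.
Rounding up, n = 1116.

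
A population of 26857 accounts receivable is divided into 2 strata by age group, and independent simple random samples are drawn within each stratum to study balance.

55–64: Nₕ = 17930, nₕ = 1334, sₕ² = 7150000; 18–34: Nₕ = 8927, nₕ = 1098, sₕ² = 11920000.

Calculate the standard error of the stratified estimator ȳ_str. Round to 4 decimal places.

57.1231

Var(ȳ_str) = Σₕ Wₕ²(1 − fₕ)sₕ²/nₕ with Wₕ = Nₕ/N, N = 26857.
55–64: Wₕ = 0.66760993; term = 0.66760993²·(1 − 0.07440045)·7150000/1334 = 2211.1537.
18–34: Wₕ = 0.33239007; term = 0.33239007²·(1 − 0.12299765)·11920000/1098 = 1051.891.
Sum = 3263.0447.
SE = √(3263.0447) = 57.1231.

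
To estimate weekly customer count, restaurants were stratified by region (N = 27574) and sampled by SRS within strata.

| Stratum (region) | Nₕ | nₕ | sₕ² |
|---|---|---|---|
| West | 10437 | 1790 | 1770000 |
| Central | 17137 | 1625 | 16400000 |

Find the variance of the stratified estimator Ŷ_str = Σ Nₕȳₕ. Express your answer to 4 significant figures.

Var(Ŷ_str) = Σₕ Nₕ²(1 − fₕ)sₕ²/nₕ.
West: 10437²·(1 − 1790/10437)·1770000/1790 = 8.9240373 × 10^10.
Central: 17137²·(1 − 1625/17137)·16400000/1625 = 2.6828295 × 10^12.
Sum = 2.7720699 × 10^12.

2.772 × 10^12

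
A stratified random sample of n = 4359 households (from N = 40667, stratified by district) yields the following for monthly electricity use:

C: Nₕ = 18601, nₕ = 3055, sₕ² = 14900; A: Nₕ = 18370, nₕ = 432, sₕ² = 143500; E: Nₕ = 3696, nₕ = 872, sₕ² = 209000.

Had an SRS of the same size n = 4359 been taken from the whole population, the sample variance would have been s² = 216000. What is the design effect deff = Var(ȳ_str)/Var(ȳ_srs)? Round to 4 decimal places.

Var(ȳ_str) = Σ Wₕ²(1−fₕ)sₕ²/nₕ with Wₕ = Nₕ/40667:
  C: (18601/40667)²·(1−3055/18601)·14900/3055 = 0.85279715
  A: (18370/40667)²·(1−432/18370)·143500/432 = 66.186141
  E: (3696/40667)²·(1−872/3696)·209000/872 = 1.512663
  → Var(ȳ_str) = 68.551601.
Var(ȳ_srs) = (1 − 4359/40667)·216000/4359 = 44.241218.
deff = 68.551601 / 44.241218 = 1.5495.

1.5495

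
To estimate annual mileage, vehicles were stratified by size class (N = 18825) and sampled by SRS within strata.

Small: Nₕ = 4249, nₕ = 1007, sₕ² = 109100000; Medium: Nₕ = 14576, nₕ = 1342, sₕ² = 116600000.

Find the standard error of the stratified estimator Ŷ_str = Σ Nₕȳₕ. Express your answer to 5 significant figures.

Var(Ŷ_str) = Σₕ Nₕ²(1 − fₕ)sₕ²/nₕ.
Small: 4249²·(1 − 1007/4249)·109100000/1007 = 1.4924336 × 10^12.
Medium: 14576²·(1 − 1342/14576)·116600000/1342 = 1.6760058 × 10^13.
Sum = 1.8252492 × 10^13.
SE = √(1.8252492 × 10^13) = 4.2723 × 10^6.

4.2723 × 10^6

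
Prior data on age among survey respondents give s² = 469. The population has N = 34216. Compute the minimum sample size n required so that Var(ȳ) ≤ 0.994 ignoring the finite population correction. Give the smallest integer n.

Without fpc, n₀ = s²/D = 469/0.994 = 471.8310.
Rounding up, n = 472.

472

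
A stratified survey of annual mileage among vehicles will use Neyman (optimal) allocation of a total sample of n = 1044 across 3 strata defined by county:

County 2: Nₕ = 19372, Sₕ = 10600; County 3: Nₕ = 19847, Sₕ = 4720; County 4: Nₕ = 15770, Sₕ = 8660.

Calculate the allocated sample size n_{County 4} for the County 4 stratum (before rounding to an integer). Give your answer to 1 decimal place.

Neyman allocation: nₕ = n·NₕSₕ / Σⱼ NⱼSⱼ.
Σ NⱼSⱼ = 19372·10600 + 19847·4720 + 15770·8660 = 4.3558924 × 10^8.
n_{County 4} = 1044·15770·8660 / (4.3558924 × 10^8) = 327.3.

327.3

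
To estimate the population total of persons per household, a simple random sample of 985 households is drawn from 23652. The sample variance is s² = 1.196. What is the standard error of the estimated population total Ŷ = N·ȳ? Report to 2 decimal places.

Var(Ŷ) = N²·Var(ȳ) = N²·(1 − n/N)·s²/n.
f = 985/23652 = 0.04164553; Var(ȳ) = 0.95835447·1.196/985 = 0.0011636466.
Var(Ŷ) = 23652² · 0.0011636466 = 650963.81.
SE(Ŷ) = √(650963.81) = 806.82.

806.82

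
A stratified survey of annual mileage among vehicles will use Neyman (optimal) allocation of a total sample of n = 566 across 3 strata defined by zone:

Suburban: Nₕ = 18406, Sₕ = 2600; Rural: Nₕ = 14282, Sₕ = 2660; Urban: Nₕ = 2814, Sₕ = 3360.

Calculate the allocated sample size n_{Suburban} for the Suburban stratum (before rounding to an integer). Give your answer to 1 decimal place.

284.2

Neyman allocation: nₕ = n·NₕSₕ / Σⱼ NⱼSⱼ.
Σ NⱼSⱼ = 18406·2600 + 14282·2660 + 2814·3360 = 9.530076 × 10^7.
n_{Suburban} = 566·18406·2600 / (9.530076 × 10^7) = 284.2.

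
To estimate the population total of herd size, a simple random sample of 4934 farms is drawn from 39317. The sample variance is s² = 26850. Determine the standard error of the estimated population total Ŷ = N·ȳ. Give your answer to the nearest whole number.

Var(Ŷ) = N²·Var(ȳ) = N²·(1 − n/N)·s²/n.
f = 4934/39317 = 0.12549279; Var(ȳ) = 0.87450721·26850/4934 = 4.7589215.
Var(Ŷ) = 39317² · 4.7589215 = 7.3564669 × 10^9.
SE(Ŷ) = √(7.3564669 × 10^9) = 85770.

85770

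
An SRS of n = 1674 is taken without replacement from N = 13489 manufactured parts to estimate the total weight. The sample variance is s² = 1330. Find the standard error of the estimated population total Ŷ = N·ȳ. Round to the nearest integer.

Var(Ŷ) = N²·Var(ȳ) = N²·(1 − n/N)·s²/n.
f = 1674/13489 = 0.12410112; Var(ȳ) = 0.87589888·1330/1674 = 0.69590532.
Var(Ŷ) = 13489² · 0.69590532 = 1.2662214 × 10^8.
SE(Ŷ) = √(1.2662214 × 10^8) = 11253.

11253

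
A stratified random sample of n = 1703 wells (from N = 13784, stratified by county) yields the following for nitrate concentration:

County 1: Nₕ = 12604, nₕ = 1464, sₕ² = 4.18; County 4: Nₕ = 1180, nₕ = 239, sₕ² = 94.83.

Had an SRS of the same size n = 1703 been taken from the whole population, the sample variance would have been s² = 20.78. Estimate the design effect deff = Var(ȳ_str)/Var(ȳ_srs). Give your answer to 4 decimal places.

0.4141

Var(ȳ_str) = Σ Wₕ²(1−fₕ)sₕ²/nₕ with Wₕ = Nₕ/13784:
  County 1: (12604/13784)²·(1−1464/12604)·4.18/1464 = 0.0021099796
  County 4: (1180/13784)²·(1−239/1180)·94.83/239 = 0.0023188302
  → Var(ȳ_str) = 0.0044288098.
Var(ȳ_srs) = (1 − 1703/13784)·20.78/1703 = 0.010694451.
deff = 0.0044288098 / 0.010694451 = 0.4141.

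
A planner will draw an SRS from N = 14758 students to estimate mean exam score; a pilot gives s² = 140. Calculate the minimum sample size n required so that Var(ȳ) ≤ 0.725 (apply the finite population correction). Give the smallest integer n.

Without fpc, n₀ = s²/D = 140/0.725 = 193.1034.
With fpc, (1 − n/N)·s²/n ≤ D requires n ≥ n₀/(1 + n₀/N) = 193.1034/(1 + 193.1034/14758) = 190.6093.
Rounding up, n = 191.

191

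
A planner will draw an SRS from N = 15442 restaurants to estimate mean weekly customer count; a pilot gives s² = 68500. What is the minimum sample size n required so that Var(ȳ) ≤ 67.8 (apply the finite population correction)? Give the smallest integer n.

Without fpc, n₀ = s²/D = 68500/67.8 = 1010.3245.
With fpc, (1 − n/N)·s²/n ≤ D requires n ≥ n₀/(1 + n₀/N) = 1010.3245/(1 + 1010.3245/15442) = 948.2813.
Rounding up, n = 949.

949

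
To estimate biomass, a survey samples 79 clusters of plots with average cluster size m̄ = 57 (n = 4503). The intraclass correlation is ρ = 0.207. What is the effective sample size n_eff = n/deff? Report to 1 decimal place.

357.6

deff = 1 + (57 − 1)·0.207 = 1 + 11.592 = 12.592.
n_eff = 4503 / 12.592 = 357.6.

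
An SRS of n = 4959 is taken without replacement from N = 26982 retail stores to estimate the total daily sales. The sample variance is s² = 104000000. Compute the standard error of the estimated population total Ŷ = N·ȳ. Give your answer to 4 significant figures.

3.530 × 10^6

Var(Ŷ) = N²·Var(ȳ) = N²·(1 − n/N)·s²/n.
f = 4959/26982 = 0.18378919; Var(ȳ) = 0.81621081·104000000/4959 = 17117.549.
Var(Ŷ) = 26982² · 17117.549 = 1.2462061 × 10^13.
SE(Ŷ) = √(1.2462061 × 10^13) = 3.530 × 10^6.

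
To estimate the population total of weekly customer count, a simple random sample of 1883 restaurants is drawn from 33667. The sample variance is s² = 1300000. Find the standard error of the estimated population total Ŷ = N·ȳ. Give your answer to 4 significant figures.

Var(Ŷ) = N²·Var(ȳ) = N²·(1 − n/N)·s²/n.
f = 1883/33667 = 0.05593014; Var(ȳ) = 0.94406986·1300000/1883 = 651.7742.
Var(Ŷ) = 33667² · 651.7742 = 7.3876447 × 10^11.
SE(Ŷ) = √(7.3876447 × 10^11) = 859500.

859500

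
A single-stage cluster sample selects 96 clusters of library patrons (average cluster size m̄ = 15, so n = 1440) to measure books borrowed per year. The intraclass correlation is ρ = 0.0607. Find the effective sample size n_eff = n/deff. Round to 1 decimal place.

778.5

deff = 1 + (15 − 1)·0.0607 = 1 + 0.8498 = 1.8498.
n_eff = 1440 / 1.8498 = 778.5.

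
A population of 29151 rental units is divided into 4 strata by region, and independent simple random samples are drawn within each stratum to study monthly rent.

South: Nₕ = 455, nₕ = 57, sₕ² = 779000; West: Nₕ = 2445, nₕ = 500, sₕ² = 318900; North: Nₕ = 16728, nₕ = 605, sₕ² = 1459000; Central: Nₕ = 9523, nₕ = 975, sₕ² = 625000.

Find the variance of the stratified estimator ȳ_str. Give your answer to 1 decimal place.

Var(ȳ_str) = Σₕ Wₕ²(1 − fₕ)sₕ²/nₕ with Wₕ = Nₕ/N, N = 29151.
South: Wₕ = 0.01560838; term = 0.01560838²·(1 − 0.12527473)·779000/57 = 2.9123942.
West: Wₕ = 0.08387362; term = 0.08387362²·(1 − 0.20449898)·318900/500 = 3.5692426.
North: Wₕ = 0.57383966; term = 0.57383966²·(1 − 0.03616691)·1459000/605 = 765.39016.
Central: Wₕ = 0.32667833; term = 0.32667833²·(1 − 0.10238370)·625000/975 = 61.405431.
Sum = 833.27723.

833.3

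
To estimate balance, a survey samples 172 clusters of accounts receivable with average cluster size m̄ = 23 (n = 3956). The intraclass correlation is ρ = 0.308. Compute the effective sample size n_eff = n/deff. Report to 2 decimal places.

508.74

deff = 1 + (23 − 1)·0.308 = 1 + 6.776 = 7.776.
n_eff = 3956 / 7.776 = 508.74.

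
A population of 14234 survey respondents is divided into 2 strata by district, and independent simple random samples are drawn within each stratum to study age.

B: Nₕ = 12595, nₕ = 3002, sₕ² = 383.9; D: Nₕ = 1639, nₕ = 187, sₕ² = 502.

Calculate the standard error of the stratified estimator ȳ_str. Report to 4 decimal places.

0.3283

Var(ȳ_str) = Σₕ Wₕ²(1 − fₕ)sₕ²/nₕ with Wₕ = Nₕ/N, N = 14234.
B: Wₕ = 0.88485317; term = 0.88485317²·(1 − 0.23834855)·383.9/3002 = 0.076261636.
D: Wₕ = 0.11514683; term = 0.11514683²·(1 − 0.11409396)·502/187 = 0.031532163.
Sum = 0.1077938.
SE = √(0.1077938) = 0.3283.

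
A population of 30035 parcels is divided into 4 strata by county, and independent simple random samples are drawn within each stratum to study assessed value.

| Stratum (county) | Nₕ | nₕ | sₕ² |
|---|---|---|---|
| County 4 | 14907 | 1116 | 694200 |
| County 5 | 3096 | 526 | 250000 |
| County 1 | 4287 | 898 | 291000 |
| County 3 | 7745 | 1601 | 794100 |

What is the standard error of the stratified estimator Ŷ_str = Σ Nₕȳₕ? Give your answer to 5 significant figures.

399970

Var(Ŷ_str) = Σₕ Nₕ²(1 − fₕ)sₕ²/nₕ.
County 4: 14907²·(1 − 1116/14907)·694200/1116 = 1.2788112 × 10^11.
County 5: 3096²·(1 − 526/3096)·250000/526 = 3.781711 × 10^9.
County 1: 4287²·(1 − 898/4287)·291000/898 = 4.7080569 × 10^9.
County 3: 7745²·(1 − 1601/7745)·794100/1601 = 2.3602418 × 10^10.
Sum = 1.5997331 × 10^11.
SE = √(1.5997331 × 10^11) = 399970.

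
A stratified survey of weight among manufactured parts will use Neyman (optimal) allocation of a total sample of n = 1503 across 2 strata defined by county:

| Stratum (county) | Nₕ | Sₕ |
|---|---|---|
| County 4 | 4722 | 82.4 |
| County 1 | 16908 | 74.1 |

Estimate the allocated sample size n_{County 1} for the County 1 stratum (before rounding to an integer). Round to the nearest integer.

1147

Neyman allocation: nₕ = n·NₕSₕ / Σⱼ NⱼSⱼ.
Σ NⱼSⱼ = 4722·82.4 + 16908·74.1 = 1.6419756 × 10^6.
n_{County 1} = 1503·16908·74.1 / (1.6419756 × 10^6) = 1147.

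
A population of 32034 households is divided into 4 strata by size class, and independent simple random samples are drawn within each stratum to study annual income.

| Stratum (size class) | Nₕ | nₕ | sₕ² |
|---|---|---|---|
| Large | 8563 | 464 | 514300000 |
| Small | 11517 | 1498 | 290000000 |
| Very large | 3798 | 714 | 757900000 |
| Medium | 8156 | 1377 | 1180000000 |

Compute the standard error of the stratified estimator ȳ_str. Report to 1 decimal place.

Var(ȳ_str) = Σₕ Wₕ²(1 − fₕ)sₕ²/nₕ with Wₕ = Nₕ/N, N = 32034.
Large: Wₕ = 0.26730973; term = 0.26730973²·(1 − 0.05418662)·514300000/464 = 74908.921.
Small: Wₕ = 0.35952426; term = 0.35952426²·(1 − 0.13006859)·290000000/1498 = 21768.454.
Very large: Wₕ = 0.11856153; term = 0.11856153²·(1 − 0.18799368)·757900000/714 = 12116.04.
Medium: Wₕ = 0.25460448; term = 0.25460448²·(1 − 0.16883276)·1180000000/1377 = 46170.925.
Sum = 154964.34.
SE = √(154964.34) = 393.7.

393.7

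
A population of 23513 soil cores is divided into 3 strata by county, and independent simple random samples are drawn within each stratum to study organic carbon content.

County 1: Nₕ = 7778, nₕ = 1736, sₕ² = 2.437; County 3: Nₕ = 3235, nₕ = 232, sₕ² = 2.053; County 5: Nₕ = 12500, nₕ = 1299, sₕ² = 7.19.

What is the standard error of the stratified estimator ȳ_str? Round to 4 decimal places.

0.0409

Var(ȳ_str) = Σₕ Wₕ²(1 − fₕ)sₕ²/nₕ with Wₕ = Nₕ/N, N = 23513.
County 1: Wₕ = 0.33079573; term = 0.33079573²·(1 − 0.22319362)·2.437/1736 = 1.1932691 × 10^-4.
County 3: Wₕ = 0.13758346; term = 0.13758346²·(1 − 0.07171561)·2.053/232 = 1.5549431 × 10^-4.
County 5: Wₕ = 0.53162081; term = 0.53162081²·(1 − 0.10392000)·7.19/1299 = 0.0014017497.
Sum = 0.0016765709.
SE = √(0.0016765709) = 0.0409.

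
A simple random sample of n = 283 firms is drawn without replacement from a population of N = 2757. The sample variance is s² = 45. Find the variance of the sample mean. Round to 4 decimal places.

0.1427

Under SRS without replacement, Var(ȳ) = (1 − f)·s²/n with f = n/N = 283/2757 = 0.10264781.
Var(ȳ) = (1 − 0.10264781)·45/283 = 0.89735219·0.1590106 = 0.14268851.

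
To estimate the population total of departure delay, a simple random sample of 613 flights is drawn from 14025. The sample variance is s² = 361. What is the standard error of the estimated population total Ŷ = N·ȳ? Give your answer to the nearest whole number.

Var(Ŷ) = N²·Var(ȳ) = N²·(1 − n/N)·s²/n.
f = 613/14025 = 0.04370766; Var(ȳ) = 0.95629234·361/613 = 0.56316726.
Var(Ŷ) = 14025² · 0.56316726 = 1.1077535 × 10^8.
SE(Ŷ) = √(1.1077535 × 10^8) = 10525.

10525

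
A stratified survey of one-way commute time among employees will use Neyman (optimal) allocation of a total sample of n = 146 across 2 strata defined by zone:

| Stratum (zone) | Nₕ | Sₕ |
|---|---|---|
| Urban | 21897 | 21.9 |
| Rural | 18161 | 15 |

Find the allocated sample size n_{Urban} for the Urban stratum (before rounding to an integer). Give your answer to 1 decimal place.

Neyman allocation: nₕ = n·NₕSₕ / Σⱼ NⱼSⱼ.
Σ NⱼSⱼ = 21897·21.9 + 18161·15 = 751959.3.
n_{Urban} = 146·21897·21.9 / 751959.3 = 93.1.

93.1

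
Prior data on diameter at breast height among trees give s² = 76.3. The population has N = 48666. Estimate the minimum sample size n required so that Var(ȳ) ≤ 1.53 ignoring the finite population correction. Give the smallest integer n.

Without fpc, n₀ = s²/D = 76.3/1.53 = 49.8693.
Rounding up, n = 50.

50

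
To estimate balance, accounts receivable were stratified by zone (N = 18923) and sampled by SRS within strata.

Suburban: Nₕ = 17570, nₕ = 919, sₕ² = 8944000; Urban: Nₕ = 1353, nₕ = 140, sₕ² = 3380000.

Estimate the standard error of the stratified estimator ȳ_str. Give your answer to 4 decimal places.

89.7894

Var(ȳ_str) = Σₕ Wₕ²(1 − fₕ)sₕ²/nₕ with Wₕ = Nₕ/N, N = 18923.
Suburban: Wₕ = 0.92849971; term = 0.92849971²·(1 − 0.05230507)·8944000/919 = 7951.4875.
Urban: Wₕ = 0.07150029; term = 0.07150029²·(1 − 0.10347376)·3380000/140 = 110.65404.
Sum = 8062.1415.
SE = √(8062.1415) = 89.7894.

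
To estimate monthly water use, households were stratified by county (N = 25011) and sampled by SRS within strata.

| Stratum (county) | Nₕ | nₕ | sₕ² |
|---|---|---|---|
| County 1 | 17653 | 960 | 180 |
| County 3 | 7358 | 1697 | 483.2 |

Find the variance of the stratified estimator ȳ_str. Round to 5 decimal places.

Var(ȳ_str) = Σₕ Wₕ²(1 − fₕ)sₕ²/nₕ with Wₕ = Nₕ/N, N = 25011.
County 1: Wₕ = 0.70580944; term = 0.70580944²·(1 − 0.05438169)·180/960 = 0.088326714.
County 3: Wₕ = 0.29419056; term = 0.29419056²·(1 − 0.23063332)·483.2/1697 = 0.018959894.
Sum = 0.10728661.

0.10729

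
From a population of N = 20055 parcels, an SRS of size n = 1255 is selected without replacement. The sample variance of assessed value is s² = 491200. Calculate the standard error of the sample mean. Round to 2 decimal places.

19.15

Under SRS without replacement, Var(ȳ) = (1 − f)·s²/n with f = n/N = 1255/20055 = 0.06257791.
Var(ȳ) = (1 − 0.06257791)·491200/1255 = 0.93742209·391.39442 = 366.90178.
SE(ȳ) = √(366.90178) = 19.15.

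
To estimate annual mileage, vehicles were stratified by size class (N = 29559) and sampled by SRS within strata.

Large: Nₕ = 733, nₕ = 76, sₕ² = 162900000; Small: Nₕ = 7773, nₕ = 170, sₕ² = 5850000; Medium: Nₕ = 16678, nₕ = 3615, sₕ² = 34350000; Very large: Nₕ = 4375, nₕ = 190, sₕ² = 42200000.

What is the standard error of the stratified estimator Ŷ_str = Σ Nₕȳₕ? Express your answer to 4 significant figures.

3.034 × 10^6

Var(Ŷ_str) = Σₕ Nₕ²(1 − fₕ)sₕ²/nₕ.
Large: 733²·(1 − 76/733)·162900000/76 = 1.0322309 × 10^12.
Small: 7773²·(1 − 170/7773)·5850000/170 = 2.0336706 × 10^12.
Medium: 16678²·(1 − 3615/16678)·34350000/3615 = 2.0701668 × 10^12.
Very large: 4375²·(1 − 190/4375)·42200000/190 = 4.0666086 × 10^12.
Sum = 9.2026769 × 10^12.
SE = √(9.2026769 × 10^12) = 3.034 × 10^6.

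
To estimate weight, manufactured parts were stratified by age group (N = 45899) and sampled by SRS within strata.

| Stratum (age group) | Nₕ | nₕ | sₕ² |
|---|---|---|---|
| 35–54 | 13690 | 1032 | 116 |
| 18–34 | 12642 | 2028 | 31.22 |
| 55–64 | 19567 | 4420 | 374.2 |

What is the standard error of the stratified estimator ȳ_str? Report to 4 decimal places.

0.1488

Var(ȳ_str) = Σₕ Wₕ²(1 − fₕ)sₕ²/nₕ with Wₕ = Nₕ/N, N = 45899.
35–54: Wₕ = 0.29826358; term = 0.29826358²·(1 − 0.07538349)·116/1032 = 0.0092457125.
18–34: Wₕ = 0.27543084; term = 0.27543084²·(1 − 0.16041766)·31.22/2028 = 9.8051303 × 10^-4.
55–64: Wₕ = 0.42630558; term = 0.42630558²·(1 − 0.22589053)·374.2/4420 = 0.011910389.
Sum = 0.022136615.
SE = √(0.022136615) = 0.1488.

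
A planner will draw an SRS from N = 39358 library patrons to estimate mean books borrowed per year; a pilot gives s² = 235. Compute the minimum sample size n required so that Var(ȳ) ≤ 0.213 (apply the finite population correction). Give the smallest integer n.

1074

Without fpc, n₀ = s²/D = 235/0.213 = 1103.2864.
With fpc, (1 − n/N)·s²/n ≤ D requires n ≥ n₀/(1 + n₀/N) = 1103.2864/(1 + 1103.2864/39358) = 1073.2023.
Rounding up, n = 1074.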